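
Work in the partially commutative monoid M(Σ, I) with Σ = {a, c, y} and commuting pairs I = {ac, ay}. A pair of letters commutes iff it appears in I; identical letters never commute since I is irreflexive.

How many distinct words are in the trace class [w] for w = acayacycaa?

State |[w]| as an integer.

#0=a has no predecessor
#1=c has no predecessor
#2=a depends on [0:a]
#3=y depends on [1:c]
#4=a depends on [2:a]
#5=c depends on [3:y]
#6=y depends on [5:c]
#7=c depends on [6:y]
#8=a depends on [4:a]
#9=a depends on [8:a]
sources: [0:a, 1:c]
N(rest) = Σ N(rest − s) over sources s of rest; N(one piece) = 1:
  size 1 → [7]=1  [9]=1
  size 2 → [6,7]=1  [7,9]=2  [8,9]=1
  size 3 → [4,8,9]=1  [5,6,7]=1  [6,7,9]=3  [7,8,9]=3
  size 4 → [2,4,8,9]=1  [3,5,6,7]=1  [4,7,8,9]=4  [5,6,7,9]=4  [6,7,8,9]=6
  size 5 → [0,2,4,8,9]=1  [1,3,5,6,7]=1  [2,4,7,8,9]=5  [3,5,6,7,9]=5  [4,6,7,8,9]=10  [5,6,7,8,9]=10
  size 6 → [0,2,4,7,8,9]=6  [1,3,5,6,7,9]=6  [2,4,6,7,8,9]=15  [3,5,6,7,8,9]=15  [4,5,6,7,8,9]=20
  size 7 → [0,2,4,6,7,8,9]=21  [1,3,5,6,7,8,9]=21  [2,4,5,6,7,8,9]=35  [3,4,5,6,7,8,9]=35
  size 8 → [0,2,4,5,6,7,8,9]=56  [1,3,4,5,6,7,8,9]=56  [2,3,4,5,6,7,8,9]=70
  first=0(a) contributes 126
  first=1(c) contributes 126
|[w]| = 252

252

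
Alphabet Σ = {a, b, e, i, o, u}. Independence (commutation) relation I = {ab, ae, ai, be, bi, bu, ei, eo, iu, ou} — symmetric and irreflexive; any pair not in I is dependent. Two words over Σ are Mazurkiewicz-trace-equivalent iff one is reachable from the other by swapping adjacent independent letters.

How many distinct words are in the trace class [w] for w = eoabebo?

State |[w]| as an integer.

63

0(e) covers ∅
1(o) covers ∅
2(a) covers 1:o
3(b) covers 1:o
4(e) covers 0:e
5(b) covers 3:b
6(o) covers 2:a, 5:b
floor of heap: 0:e, 1:o
completions by unplaced set U, small U first (add the entries for U minus each lowest piece of U):
  |U|=1: {4}:1  {6}:1
  |U|=2: {0,4}:1  {2,6}:1  {4,6}:2  {5,6}:1
  |U|=3: {0,4,6}:3  {2,4,6}:3  {2,5,6}:2  {3,5,6}:1  {4,5,6}:3
  |U|=4: {0,2,4,6}:6  {0,4,5,6}:6  {2,3,5,6}:3  {2,4,5,6}:8  {3,4,5,6}:4
  |U|=5: {0,2,4,5,6}:20  {0,3,4,5,6}:10  {1,2,3,5,6}:3  {2,3,4,5,6}:15
  start at 0(e): 18
  start at 1(o): 45
sum over floor = 63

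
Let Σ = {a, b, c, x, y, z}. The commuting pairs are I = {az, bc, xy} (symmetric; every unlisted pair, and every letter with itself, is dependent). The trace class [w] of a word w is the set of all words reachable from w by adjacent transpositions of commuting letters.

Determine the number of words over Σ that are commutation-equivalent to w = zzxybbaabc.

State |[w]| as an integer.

#0=z has no predecessor
#1=z depends on [0:z]
#2=x depends on [1:z]
#3=y depends on [1:z]
#4=b depends on [2:x, 3:y]
#5=b depends on [4:b]
#6=a depends on [5:b]
#7=a depends on [6:a]
#8=b depends on [7:a]
#9=c depends on [7:a]
sources: [0:z]
N(rest) = Σ N(rest − s) over sources s of rest; N(one piece) = 1:
  size 1 → [8]=1  [9]=1
  size 2 → [8,9]=2
  size 3 → [7,8,9]=2
  size 4 → [6,7,8,9]=2
  size 5 → [5,6,7,8,9]=2
  size 6 → [4,5,6,7,8,9]=2
  size 7 → [2,4,5,6,7,8,9]=2  [3,4,5,6,7,8,9]=2
  size 8 → [2,3,4,5,6,7,8,9]=4
  first=0(z) contributes 4

4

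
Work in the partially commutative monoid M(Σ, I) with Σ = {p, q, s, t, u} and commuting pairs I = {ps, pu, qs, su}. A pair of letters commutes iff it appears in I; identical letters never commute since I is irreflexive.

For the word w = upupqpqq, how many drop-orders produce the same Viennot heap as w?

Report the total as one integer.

piece 0:u — minimal
piece 1:p — minimal
piece 2:u rests on {0:u}
piece 3:p rests on {1:p}
piece 4:q rests on {2:u, 3:p}
piece 5:p rests on {4:q}
piece 6:q rests on {5:p}
piece 7:q rests on {6:q}
minimal pieces: {0:u, 1:p}
ways to finish when only these pieces remain (= sum over removing one remaining piece with nothing left below it):
  1 left: {7}→1
  2 left: {6,7}→1
  3 left: {5,6,7}→1
  4 left: {4,5,6,7}→1
  5 left: {2,4,5,6,7}→1  {3,4,5,6,7}→1
  6 left: {0,2,4,5,6,7}→1  {1,3,4,5,6,7}→1  {2,3,4,5,6,7}→2
  placing 0:u first → 3 extensions
  placing 1:p first → 3 extensions
total linear extensions = 6

6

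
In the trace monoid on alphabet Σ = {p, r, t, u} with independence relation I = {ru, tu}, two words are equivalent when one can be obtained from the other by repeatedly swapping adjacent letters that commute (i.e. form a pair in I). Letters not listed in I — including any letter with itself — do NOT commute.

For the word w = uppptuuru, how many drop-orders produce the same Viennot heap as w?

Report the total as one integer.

10

0(u) covers ∅
1(p) covers 0:u
2(p) covers 1:p
3(p) covers 2:p
4(t) covers 3:p
5(u) covers 3:p
6(u) covers 5:u
7(r) covers 4:t
8(u) covers 6:u
floor of heap: 0:u
completions by unplaced set U, small U first (add the entries for U minus each lowest piece of U):
  |U|=1: {7}:1  {8}:1
  |U|=2: {4,7}:1  {6,8}:1  {7,8}:2
  |U|=3: {4,7,8}:3  {5,6,8}:1  {6,7,8}:3
  |U|=4: {4,6,7,8}:6  {5,6,7,8}:4
  |U|=5: {4,5,6,7,8}:10
  |U|=6: {3,4,5,6,7,8}:10
  |U|=7: {2,3,4,5,6,7,8}:10
  start at 0(u): 10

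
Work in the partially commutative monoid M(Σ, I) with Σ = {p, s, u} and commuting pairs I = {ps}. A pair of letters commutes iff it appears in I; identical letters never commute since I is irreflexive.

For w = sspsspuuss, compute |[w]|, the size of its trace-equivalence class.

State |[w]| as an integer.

15

#0=s has no predecessor
#1=s depends on [0:s]
#2=p has no predecessor
#3=s depends on [1:s]
#4=s depends on [3:s]
#5=p depends on [2:p]
#6=u depends on [4:s, 5:p]
#7=u depends on [6:u]
#8=s depends on [7:u]
#9=s depends on [8:s]
sources: [0:s, 2:p]
N(rest) = Σ N(rest − s) over sources s of rest; N(one piece) = 1:
  size 1 → [9]=1
  size 2 → [8,9]=1
  size 3 → [7,8,9]=1
  size 4 → [6,7,8,9]=1
  size 5 → [4,6,7,8,9]=1  [5,6,7,8,9]=1
  size 6 → [2,5,6,7,8,9]=1  [3,4,6,7,8,9]=1  [4,5,6,7,8,9]=2
  size 7 → [1,3,4,6,7,8,9]=1  [2,4,5,6,7,8,9]=3  [3,4,5,6,7,8,9]=3
  size 8 → [0,1,3,4,6,7,8,9]=1  [1,3,4,5,6,7,8,9]=4  [2,3,4,5,6,7,8,9]=6
  first=0(s) contributes 10
  first=2(p) contributes 5
|[w]| = 15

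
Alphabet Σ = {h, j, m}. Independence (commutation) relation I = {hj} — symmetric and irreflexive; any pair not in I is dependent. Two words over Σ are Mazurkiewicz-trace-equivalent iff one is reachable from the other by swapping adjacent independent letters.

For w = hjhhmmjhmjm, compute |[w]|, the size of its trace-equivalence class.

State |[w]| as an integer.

piece 0:h — minimal
piece 1:j — minimal
piece 2:h rests on {0:h}
piece 3:h rests on {2:h}
piece 4:m rests on {1:j, 3:h}
piece 5:m rests on {4:m}
piece 6:j rests on {5:m}
piece 7:h rests on {5:m}
piece 8:m rests on {6:j, 7:h}
piece 9:j rests on {8:m}
piece 10:m rests on {9:j}
minimal pieces: {0:h, 1:j}
ways to finish when only these pieces remain (= sum over removing one remaining piece with nothing left below it):
  1 left: {10}→1
  2 left: {9,10}→1
  3 left: {8,9,10}→1
  4 left: {6,8,9,10}→1  {7,8,9,10}→1
  5 left: {6,7,8,9,10}→2
  6 left: {5,6,7,8,9,10}→2
  7 left: {4,5,6,7,8,9,10}→2
  8 left: {1,4,5,6,7,8,9,10}→2  {3,4,5,6,7,8,9,10}→2
  9 left: {1,3,4,5,6,7,8,9,10}→4  {2,3,4,5,6,7,8,9,10}→2
  placing 0:h first → 6 extensions
  placing 1:j first → 2 extensions
total linear extensions = 8

8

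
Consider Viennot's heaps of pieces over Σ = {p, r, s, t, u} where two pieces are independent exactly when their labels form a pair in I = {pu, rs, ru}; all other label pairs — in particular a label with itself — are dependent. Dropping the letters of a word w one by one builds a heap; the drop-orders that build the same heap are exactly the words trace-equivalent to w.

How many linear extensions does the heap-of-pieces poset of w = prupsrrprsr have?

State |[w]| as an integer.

45

drop 0:p onto floor
drop 1:r onto {0:p}
drop 2:u onto floor
drop 3:p onto {1:r}
drop 4:s onto {2:u, 3:p}
drop 5:r onto {3:p}
drop 6:r onto {5:r}
drop 7:p onto {4:s, 6:r}
drop 8:r onto {7:p}
drop 9:s onto {7:p}
drop 10:r onto {8:r}
ground layer = {0:p, 2:u}
drop-orders for the pieces not yet dropped (sum over which currently-grounded one goes next):
  1 to go: {9} 1  {10} 1
  2 to go: {8,10} 1  {9,10} 2
  3 to go: {8,9,10} 3
  4 to go: {7,8,9,10} 3
  5 to go: {4,7,8,9,10} 3  {6,7,8,9,10} 3
  6 to go: {2,4,7,8,9,10} 3  {4,6,7,8,9,10} 6  {5,6,7,8,9,10} 3
  7 to go: {2,4,6,7,8,9,10} 9  {4,5,6,7,8,9,10} 9
  8 to go: {2,4,5,6,7,8,9,10} 18  {3,4,5,6,7,8,9,10} 9
  9 to go: {1,3,4,5,6,7,8,9,10} 9  {2,3,4,5,6,7,8,9,10} 27
  if 0:p drops first: 36 orders
  if 2:u drops first: 9 orders
heap linearizations: 45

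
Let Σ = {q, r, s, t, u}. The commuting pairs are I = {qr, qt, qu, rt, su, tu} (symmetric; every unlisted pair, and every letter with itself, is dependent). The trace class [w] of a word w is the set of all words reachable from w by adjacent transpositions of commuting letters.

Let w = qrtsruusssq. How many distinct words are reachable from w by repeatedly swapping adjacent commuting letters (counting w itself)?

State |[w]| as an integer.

90

0(q) covers ∅
1(r) covers ∅
2(t) covers ∅
3(s) covers 0:q, 1:r, 2:t
4(r) covers 3:s
5(u) covers 4:r
6(u) covers 5:u
7(s) covers 4:r
8(s) covers 7:s
9(s) covers 8:s
10(q) covers 9:s
floor of heap: 0:q, 1:r, 2:t
completions by unplaced set U, small U first (add the entries for U minus each lowest piece of U):
  |U|=1: {6}:1  {10}:1
  |U|=2: {5,6}:1  {6,10}:2  {9,10}:1
  |U|=3: {5,6,10}:3  {6,9,10}:3  {8,9,10}:1
  |U|=4: {5,6,9,10}:6  {6,8,9,10}:4  {7,8,9,10}:1
  |U|=5: {5,6,8,9,10}:10  {6,7,8,9,10}:5
  |U|=6: {5,6,7,8,9,10}:15
  |U|=7: {4,5,6,7,8,9,10}:15
  |U|=8: {3,4,5,6,7,8,9,10}:15
  |U|=9: {0,3,4,5,6,7,8,9,10}:15  {1,3,4,5,6,7,8,9,10}:15  {2,3,4,5,6,7,8,9,10}:15
  start at 0(q): 30
  start at 1(r): 30
  start at 2(t): 30
sum over floor = 90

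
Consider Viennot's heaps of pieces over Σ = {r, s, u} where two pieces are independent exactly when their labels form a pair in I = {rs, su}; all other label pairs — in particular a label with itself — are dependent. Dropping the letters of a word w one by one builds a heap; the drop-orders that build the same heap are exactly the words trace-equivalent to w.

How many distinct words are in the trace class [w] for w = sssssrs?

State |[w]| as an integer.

7

drop 0:s onto floor
drop 1:s onto {0:s}
drop 2:s onto {1:s}
drop 3:s onto {2:s}
drop 4:s onto {3:s}
drop 5:r onto floor
drop 6:s onto {4:s}
ground layer = {0:s, 5:r}
drop-orders for the pieces not yet dropped (sum over which currently-grounded one goes next):
  1 to go: {5} 1  {6} 1
  2 to go: {4,6} 1  {5,6} 2
  3 to go: {3,4,6} 1  {4,5,6} 3
  4 to go: {2,3,4,6} 1  {3,4,5,6} 4
  5 to go: {1,2,3,4,6} 1  {2,3,4,5,6} 5
  if 0:s drops first: 6 orders
  if 5:r drops first: 1 orders
heap linearizations: 7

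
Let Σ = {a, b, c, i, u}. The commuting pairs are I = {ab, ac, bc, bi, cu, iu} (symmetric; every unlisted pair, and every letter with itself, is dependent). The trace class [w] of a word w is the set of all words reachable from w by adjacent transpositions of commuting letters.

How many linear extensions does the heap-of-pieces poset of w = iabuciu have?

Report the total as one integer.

piece 0:i — minimal
piece 1:a rests on {0:i}
piece 2:b — minimal
piece 3:u rests on {1:a, 2:b}
piece 4:c rests on {0:i}
piece 5:i rests on {1:a, 4:c}
piece 6:u rests on {3:u}
minimal pieces: {0:i, 2:b}
ways to finish when only these pieces remain (= sum over removing one remaining piece with nothing left below it):
  1 left: {5}→1  {6}→1
  2 left: {3,6}→1  {4,5}→1  {5,6}→2
  3 left: {2,3,6}→1  {3,5,6}→3  {4,5,6}→3
  4 left: {1,3,5,6}→3  {2,3,5,6}→4  {3,4,5,6}→6
  5 left: {1,2,3,5,6}→7  {1,3,4,5,6}→9  {2,3,4,5,6}→10
  placing 0:i first → 26 extensions
  placing 2:b first → 9 extensions
total linear extensions = 35

35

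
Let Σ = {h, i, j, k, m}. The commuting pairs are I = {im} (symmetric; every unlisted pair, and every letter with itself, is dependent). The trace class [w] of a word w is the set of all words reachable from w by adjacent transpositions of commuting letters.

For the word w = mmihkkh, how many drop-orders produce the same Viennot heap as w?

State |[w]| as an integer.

3

drop 0:m onto floor
drop 1:m onto {0:m}
drop 2:i onto floor
drop 3:h onto {1:m, 2:i}
drop 4:k onto {3:h}
drop 5:k onto {4:k}
drop 6:h onto {5:k}
ground layer = {0:m, 2:i}
drop-orders for the pieces not yet dropped (sum over which currently-grounded one goes next):
  1 to go: {6} 1
  2 to go: {5,6} 1
  3 to go: {4,5,6} 1
  4 to go: {3,4,5,6} 1
  5 to go: {1,3,4,5,6} 1  {2,3,4,5,6} 1
  if 0:m drops first: 2 orders
  if 2:i drops first: 1 orders
heap linearizations: 3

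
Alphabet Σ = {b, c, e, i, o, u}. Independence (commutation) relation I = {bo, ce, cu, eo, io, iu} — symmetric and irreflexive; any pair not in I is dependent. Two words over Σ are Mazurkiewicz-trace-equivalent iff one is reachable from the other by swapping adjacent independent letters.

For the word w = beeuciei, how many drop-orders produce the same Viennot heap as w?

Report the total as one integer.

piece 0:b — minimal
piece 1:e rests on {0:b}
piece 2:e rests on {1:e}
piece 3:u rests on {2:e}
piece 4:c rests on {0:b}
piece 5:i rests on {2:e, 4:c}
piece 6:e rests on {3:u, 5:i}
piece 7:i rests on {6:e}
minimal pieces: {0:b}
ways to finish when only these pieces remain (= sum over removing one remaining piece with nothing left below it):
  1 left: {7}→1
  2 left: {6,7}→1
  3 left: {3,6,7}→1  {5,6,7}→1
  4 left: {3,5,6,7}→2  {4,5,6,7}→1
  5 left: {2,3,5,6,7}→2  {3,4,5,6,7}→3
  6 left: {1,2,3,5,6,7}→2  {2,3,4,5,6,7}→5
  placing 0:b first → 7 extensions

7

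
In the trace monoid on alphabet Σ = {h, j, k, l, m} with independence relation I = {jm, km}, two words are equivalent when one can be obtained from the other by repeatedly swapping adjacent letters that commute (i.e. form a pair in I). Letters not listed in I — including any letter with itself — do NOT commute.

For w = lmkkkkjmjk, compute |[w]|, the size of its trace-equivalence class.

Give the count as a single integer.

36

0(l) covers ∅
1(m) covers 0:l
2(k) covers 0:l
3(k) covers 2:k
4(k) covers 3:k
5(k) covers 4:k
6(j) covers 5:k
7(m) covers 1:m
8(j) covers 6:j
9(k) covers 8:j
floor of heap: 0:l
completions by unplaced set U, small U first (add the entries for U minus each lowest piece of U):
  |U|=1: {7}:1  {9}:1
  |U|=2: {1,7}:1  {7,9}:2  {8,9}:1
  |U|=3: {1,7,9}:3  {6,8,9}:1  {7,8,9}:3
  |U|=4: {1,7,8,9}:6  {5,6,8,9}:1  {6,7,8,9}:4
  |U|=5: {1,6,7,8,9}:10  {4,5,6,8,9}:1  {5,6,7,8,9}:5
  |U|=6: {1,5,6,7,8,9}:15  {3,4,5,6,8,9}:1  {4,5,6,7,8,9}:6
  |U|=7: {1,4,5,6,7,8,9}:21  {2,3,4,5,6,8,9}:1  {3,4,5,6,7,8,9}:7
  |U|=8: {1,3,4,5,6,7,8,9}:28  {2,3,4,5,6,7,8,9}:8
  start at 0(l): 36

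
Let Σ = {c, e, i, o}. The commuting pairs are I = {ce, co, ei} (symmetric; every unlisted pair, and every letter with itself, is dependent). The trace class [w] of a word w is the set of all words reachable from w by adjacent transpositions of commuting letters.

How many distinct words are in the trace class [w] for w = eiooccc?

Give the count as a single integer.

30

drop 0:e onto floor
drop 1:i onto floor
drop 2:o onto {0:e, 1:i}
drop 3:o onto {2:o}
drop 4:c onto {1:i}
drop 5:c onto {4:c}
drop 6:c onto {5:c}
ground layer = {0:e, 1:i}
drop-orders for the pieces not yet dropped (sum over which currently-grounded one goes next):
  1 to go: {3} 1  {6} 1
  2 to go: {2,3} 1  {3,6} 2  {5,6} 1
  3 to go: {0,2,3} 1  {2,3,6} 3  {3,5,6} 3  {4,5,6} 1
  4 to go: {0,2,3,6} 4  {2,3,5,6} 6  {3,4,5,6} 4
  5 to go: {0,2,3,5,6} 10  {2,3,4,5,6} 10
  if 0:e drops first: 10 orders
  if 1:i drops first: 20 orders
heap linearizations: 30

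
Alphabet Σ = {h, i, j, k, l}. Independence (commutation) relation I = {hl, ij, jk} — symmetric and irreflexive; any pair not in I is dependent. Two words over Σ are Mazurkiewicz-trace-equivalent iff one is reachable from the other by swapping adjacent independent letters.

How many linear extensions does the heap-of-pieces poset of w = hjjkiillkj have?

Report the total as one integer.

20

0(h) covers ∅
1(j) covers 0:h
2(j) covers 1:j
3(k) covers 0:h
4(i) covers 3:k
5(i) covers 4:i
6(l) covers 2:j, 5:i
7(l) covers 6:l
8(k) covers 7:l
9(j) covers 7:l
floor of heap: 0:h
completions by unplaced set U, small U first (add the entries for U minus each lowest piece of U):
  |U|=1: {8}:1  {9}:1
  |U|=2: {8,9}:2
  |U|=3: {7,8,9}:2
  |U|=4: {6,7,8,9}:2
  |U|=5: {2,6,7,8,9}:2  {5,6,7,8,9}:2
  |U|=6: {1,2,6,7,8,9}:2  {2,5,6,7,8,9}:4  {4,5,6,7,8,9}:2
  |U|=7: {1,2,5,6,7,8,9}:6  {2,4,5,6,7,8,9}:6  {3,4,5,6,7,8,9}:2
  |U|=8: {1,2,4,5,6,7,8,9}:12  {2,3,4,5,6,7,8,9}:8
  start at 0(h): 20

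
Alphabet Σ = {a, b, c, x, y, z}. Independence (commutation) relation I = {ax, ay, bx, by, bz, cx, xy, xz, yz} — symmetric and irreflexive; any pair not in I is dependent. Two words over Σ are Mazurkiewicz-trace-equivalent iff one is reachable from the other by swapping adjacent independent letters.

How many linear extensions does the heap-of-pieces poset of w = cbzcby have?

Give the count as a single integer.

0(c) covers ∅
1(b) covers 0:c
2(z) covers 0:c
3(c) covers 1:b, 2:z
4(b) covers 3:c
5(y) covers 3:c
floor of heap: 0:c
completions by unplaced set U, small U first (add the entries for U minus each lowest piece of U):
  |U|=1: {4}:1  {5}:1
  |U|=2: {4,5}:2
  |U|=3: {3,4,5}:2
  |U|=4: {1,3,4,5}:2  {2,3,4,5}:2
  start at 0(c): 4

4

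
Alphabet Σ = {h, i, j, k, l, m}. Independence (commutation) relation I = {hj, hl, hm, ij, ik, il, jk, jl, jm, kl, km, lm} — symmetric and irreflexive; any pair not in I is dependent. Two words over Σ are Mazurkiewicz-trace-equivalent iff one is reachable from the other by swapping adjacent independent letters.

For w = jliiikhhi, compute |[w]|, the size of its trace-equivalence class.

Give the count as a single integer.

288

drop 0:j onto floor
drop 1:l onto floor
drop 2:i onto floor
drop 3:i onto {2:i}
drop 4:i onto {3:i}
drop 5:k onto floor
drop 6:h onto {4:i, 5:k}
drop 7:h onto {6:h}
drop 8:i onto {7:h}
ground layer = {0:j, 1:l, 2:i, 5:k}
drop-orders for the pieces not yet dropped (sum over which currently-grounded one goes next):
  1 to go: {0} 1  {1} 1  {8} 1
  2 to go: {0,1} 2  {0,8} 2  {1,8} 2  {7,8} 1
  3 to go: {0,1,8} 6  {0,7,8} 3  {1,7,8} 3  {6,7,8} 1
  4 to go: {0,1,7,8} 12  {0,6,7,8} 4  {1,6,7,8} 4  {4,6,7,8} 1  {5,6,7,8} 1
  5 to go: {0,1,6,7,8} 20  {0,4,6,7,8} 5  {0,5,6,7,8} 5  {1,4,6,7,8} 5  {1,5,6,7,8} 5  {3,4,6,7,8} 1  {4,5,6,7,8} 2
  6 to go: {0,1,4,6,7,8} 30  {0,1,5,6,7,8} 30  {0,3,4,6,7,8} 6  {0,4,5,6,7,8} 12  {1,3,4,6,7,8} 6  {1,4,5,6,7,8} 12  {2,3,4,6,7,8} 1  {3,4,5,6,7,8} 3
  7 to go: {0,1,3,4,6,7,8} 42  {0,1,4,5,6,7,8} 84  {0,2,3,4,6,7,8} 7  {0,3,4,5,6,7,8} 21  {1,2,3,4,6,7,8} 7  {1,3,4,5,6,7,8} 21  {2,3,4,5,6,7,8} 4
  if 0:j drops first: 32 orders
  if 1:l drops first: 32 orders
  if 2:i drops first: 168 orders
  if 5:k drops first: 56 orders
heap linearizations: 288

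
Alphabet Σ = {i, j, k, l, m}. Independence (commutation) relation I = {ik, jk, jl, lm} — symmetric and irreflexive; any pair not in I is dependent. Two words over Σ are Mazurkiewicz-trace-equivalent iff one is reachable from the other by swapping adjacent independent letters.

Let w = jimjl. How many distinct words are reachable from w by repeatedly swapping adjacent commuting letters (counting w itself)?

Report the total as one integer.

#0=j has no predecessor
#1=i depends on [0:j]
#2=m depends on [1:i]
#3=j depends on [2:m]
#4=l depends on [1:i]
sources: [0:j]
N(rest) = Σ N(rest − s) over sources s of rest; N(one piece) = 1:
  size 1 → [3]=1  [4]=1
  size 2 → [2,3]=1  [3,4]=2
  size 3 → [2,3,4]=3
  first=0(j) contributes 3

3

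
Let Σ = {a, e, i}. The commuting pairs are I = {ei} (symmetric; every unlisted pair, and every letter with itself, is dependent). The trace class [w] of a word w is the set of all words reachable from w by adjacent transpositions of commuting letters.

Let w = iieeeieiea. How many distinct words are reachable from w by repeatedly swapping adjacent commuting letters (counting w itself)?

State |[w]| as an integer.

126

drop 0:i onto floor
drop 1:i onto {0:i}
drop 2:e onto floor
drop 3:e onto {2:e}
drop 4:e onto {3:e}
drop 5:i onto {1:i}
drop 6:e onto {4:e}
drop 7:i onto {5:i}
drop 8:e onto {6:e}
drop 9:a onto {7:i, 8:e}
ground layer = {0:i, 2:e}
drop-orders for the pieces not yet dropped (sum over which currently-grounded one goes next):
  1 to go: {9} 1
  2 to go: {7,9} 1  {8,9} 1
  3 to go: {5,7,9} 1  {6,8,9} 1  {7,8,9} 2
  4 to go: {1,5,7,9} 1  {4,6,8,9} 1  {5,7,8,9} 3  {6,7,8,9} 3
  5 to go: {0,1,5,7,9} 1  {1,5,7,8,9} 4  {3,4,6,8,9} 1  {4,6,7,8,9} 4  {5,6,7,8,9} 6
  6 to go: {0,1,5,7,8,9} 5  {1,5,6,7,8,9} 10  {2,3,4,6,8,9} 1  {3,4,6,7,8,9} 5  {4,5,6,7,8,9} 10
  7 to go: {0,1,5,6,7,8,9} 15  {1,4,5,6,7,8,9} 20  {2,3,4,6,7,8,9} 6  {3,4,5,6,7,8,9} 15
  8 to go: {0,1,4,5,6,7,8,9} 35  {1,3,4,5,6,7,8,9} 35  {2,3,4,5,6,7,8,9} 21
  if 0:i drops first: 56 orders
  if 2:e drops first: 70 orders
heap linearizations: 126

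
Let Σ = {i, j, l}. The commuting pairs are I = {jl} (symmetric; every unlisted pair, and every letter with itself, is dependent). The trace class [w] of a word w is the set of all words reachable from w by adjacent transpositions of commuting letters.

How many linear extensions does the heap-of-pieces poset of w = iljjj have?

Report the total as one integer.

piece 0:i — minimal
piece 1:l rests on {0:i}
piece 2:j rests on {0:i}
piece 3:j rests on {2:j}
piece 4:j rests on {3:j}
minimal pieces: {0:i}
ways to finish when only these pieces remain (= sum over removing one remaining piece with nothing left below it):
  1 left: {1}→1  {4}→1
  2 left: {1,4}→2  {3,4}→1
  3 left: {1,3,4}→3  {2,3,4}→1
  placing 0:i first → 4 extensions

4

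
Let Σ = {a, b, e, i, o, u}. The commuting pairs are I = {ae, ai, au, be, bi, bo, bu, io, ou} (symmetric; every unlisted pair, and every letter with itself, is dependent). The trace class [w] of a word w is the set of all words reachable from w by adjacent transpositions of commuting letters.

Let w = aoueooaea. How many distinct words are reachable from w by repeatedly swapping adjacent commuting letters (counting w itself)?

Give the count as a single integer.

9

#0=a has no predecessor
#1=o depends on [0:a]
#2=u has no predecessor
#3=e depends on [1:o, 2:u]
#4=o depends on [3:e]
#5=o depends on [4:o]
#6=a depends on [5:o]
#7=e depends on [5:o]
#8=a depends on [6:a]
sources: [0:a, 2:u]
N(rest) = Σ N(rest − s) over sources s of rest; N(one piece) = 1:
  size 1 → [7]=1  [8]=1
  size 2 → [6,8]=1  [7,8]=2
  size 3 → [6,7,8]=3
  size 4 → [5,6,7,8]=3
  size 5 → [4,5,6,7,8]=3
  size 6 → [3,4,5,6,7,8]=3
  size 7 → [1,3,4,5,6,7,8]=3  [2,3,4,5,6,7,8]=3
  first=0(a) contributes 6
  first=2(u) contributes 3
|[w]| = 9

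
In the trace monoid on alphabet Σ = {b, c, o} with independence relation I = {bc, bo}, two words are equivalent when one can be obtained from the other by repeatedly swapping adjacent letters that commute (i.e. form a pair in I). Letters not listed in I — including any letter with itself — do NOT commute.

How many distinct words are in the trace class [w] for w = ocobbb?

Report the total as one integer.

20

#0=o has no predecessor
#1=c depends on [0:o]
#2=o depends on [1:c]
#3=b has no predecessor
#4=b depends on [3:b]
#5=b depends on [4:b]
sources: [0:o, 3:b]
N(rest) = Σ N(rest − s) over sources s of rest; N(one piece) = 1:
  size 1 → [2]=1  [5]=1
  size 2 → [1,2]=1  [2,5]=2  [4,5]=1
  size 3 → [0,1,2]=1  [1,2,5]=3  [2,4,5]=3  [3,4,5]=1
  size 4 → [0,1,2,5]=4  [1,2,4,5]=6  [2,3,4,5]=4
  first=0(o) contributes 10
  first=3(b) contributes 10
|[w]| = 20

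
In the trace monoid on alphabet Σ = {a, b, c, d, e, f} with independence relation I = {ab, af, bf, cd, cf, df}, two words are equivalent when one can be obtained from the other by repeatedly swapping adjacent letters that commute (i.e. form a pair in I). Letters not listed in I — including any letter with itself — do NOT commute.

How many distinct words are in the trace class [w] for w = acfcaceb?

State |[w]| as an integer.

6

#0=a has no predecessor
#1=c depends on [0:a]
#2=f has no predecessor
#3=c depends on [1:c]
#4=a depends on [3:c]
#5=c depends on [4:a]
#6=e depends on [2:f, 5:c]
#7=b depends on [6:e]
sources: [0:a, 2:f]
N(rest) = Σ N(rest − s) over sources s of rest; N(one piece) = 1:
  size 1 → [7]=1
  size 2 → [6,7]=1
  size 3 → [2,6,7]=1  [5,6,7]=1
  size 4 → [2,5,6,7]=2  [4,5,6,7]=1
  size 5 → [2,4,5,6,7]=3  [3,4,5,6,7]=1
  size 6 → [1,3,4,5,6,7]=1  [2,3,4,5,6,7]=4
  first=0(a) contributes 5
  first=2(f) contributes 1
|[w]| = 6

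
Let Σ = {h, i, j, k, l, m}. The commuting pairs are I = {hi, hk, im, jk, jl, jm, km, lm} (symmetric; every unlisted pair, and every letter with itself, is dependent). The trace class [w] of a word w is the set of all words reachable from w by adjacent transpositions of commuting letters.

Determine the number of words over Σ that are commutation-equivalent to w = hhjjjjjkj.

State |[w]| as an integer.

0(h) covers ∅
1(h) covers 0:h
2(j) covers 1:h
3(j) covers 2:j
4(j) covers 3:j
5(j) covers 4:j
6(j) covers 5:j
7(k) covers ∅
8(j) covers 6:j
floor of heap: 0:h, 7:k
completions by unplaced set U, small U first (add the entries for U minus each lowest piece of U):
  |U|=1: {7}:1  {8}:1
  |U|=2: {6,8}:1  {7,8}:2
  |U|=3: {5,6,8}:1  {6,7,8}:3
  |U|=4: {4,5,6,8}:1  {5,6,7,8}:4
  |U|=5: {3,4,5,6,8}:1  {4,5,6,7,8}:5
  |U|=6: {2,3,4,5,6,8}:1  {3,4,5,6,7,8}:6
  |U|=7: {1,2,3,4,5,6,8}:1  {2,3,4,5,6,7,8}:7
  start at 0(h): 8
  start at 7(k): 1
sum over floor = 9

9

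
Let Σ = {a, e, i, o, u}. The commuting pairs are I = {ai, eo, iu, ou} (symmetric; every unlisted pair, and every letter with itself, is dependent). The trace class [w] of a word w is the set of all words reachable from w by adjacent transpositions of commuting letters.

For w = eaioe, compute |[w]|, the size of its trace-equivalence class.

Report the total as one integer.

4

#0=e has no predecessor
#1=a depends on [0:e]
#2=i depends on [0:e]
#3=o depends on [1:a, 2:i]
#4=e depends on [1:a, 2:i]
sources: [0:e]
N(rest) = Σ N(rest − s) over sources s of rest; N(one piece) = 1:
  size 1 → [3]=1  [4]=1
  size 2 → [3,4]=2
  size 3 → [1,3,4]=2  [2,3,4]=2
  first=0(e) contributes 4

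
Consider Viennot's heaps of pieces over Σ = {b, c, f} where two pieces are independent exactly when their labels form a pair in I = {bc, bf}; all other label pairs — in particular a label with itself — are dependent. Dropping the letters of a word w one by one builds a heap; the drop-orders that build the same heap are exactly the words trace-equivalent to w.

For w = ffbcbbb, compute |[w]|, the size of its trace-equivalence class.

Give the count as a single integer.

35

piece 0:f — minimal
piece 1:f rests on {0:f}
piece 2:b — minimal
piece 3:c rests on {1:f}
piece 4:b rests on {2:b}
piece 5:b rests on {4:b}
piece 6:b rests on {5:b}
minimal pieces: {0:f, 2:b}
ways to finish when only these pieces remain (= sum over removing one remaining piece with nothing left below it):
  1 left: {3}→1  {6}→1
  2 left: {1,3}→1  {3,6}→2  {5,6}→1
  3 left: {0,1,3}→1  {1,3,6}→3  {3,5,6}→3  {4,5,6}→1
  4 left: {0,1,3,6}→4  {1,3,5,6}→6  {2,4,5,6}→1  {3,4,5,6}→4
  5 left: {0,1,3,5,6}→10  {1,3,4,5,6}→10  {2,3,4,5,6}→5
  placing 0:f first → 15 extensions
  placing 2:b first → 20 extensions
total linear extensions = 35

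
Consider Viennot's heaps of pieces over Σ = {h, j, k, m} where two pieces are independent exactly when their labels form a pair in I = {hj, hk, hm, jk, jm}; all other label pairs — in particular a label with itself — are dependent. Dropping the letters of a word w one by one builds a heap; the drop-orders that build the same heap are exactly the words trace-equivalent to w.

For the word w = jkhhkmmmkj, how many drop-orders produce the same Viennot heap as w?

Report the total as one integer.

piece 0:j — minimal
piece 1:k — minimal
piece 2:h — minimal
piece 3:h rests on {2:h}
piece 4:k rests on {1:k}
piece 5:m rests on {4:k}
piece 6:m rests on {5:m}
piece 7:m rests on {6:m}
piece 8:k rests on {7:m}
piece 9:j rests on {0:j}
minimal pieces: {0:j, 1:k, 2:h}
ways to finish when only these pieces remain (= sum over removing one remaining piece with nothing left below it):
  1 left: {3}→1  {8}→1  {9}→1
  2 left: {0,9}→1  {2,3}→1  {3,8}→2  {3,9}→2  {7,8}→1  {8,9}→2
  3 left: {0,3,9}→3  {0,8,9}→3  {2,3,8}→3  {2,3,9}→3  {3,7,8}→3  {3,8,9}→6  {6,7,8}→1  {7,8,9}→3
  4 left: {0,2,3,9}→6  {0,3,8,9}→12  {0,7,8,9}→6  {2,3,7,8}→6  {2,3,8,9}→12  {3,6,7,8}→4  {3,7,8,9}→12  {5,6,7,8}→1  {6,7,8,9}→4
  5 left: {0,2,3,8,9}→30  {0,3,7,8,9}→30  {0,6,7,8,9}→10  {2,3,6,7,8}→10  {2,3,7,8,9}→30  {3,5,6,7,8}→5  {3,6,7,8,9}→20  {4,5,6,7,8}→1  {5,6,7,8,9}→5
  6 left: {0,2,3,7,8,9}→90  {0,3,6,7,8,9}→60  {0,5,6,7,8,9}→15  {1,4,5,6,7,8}→1  {2,3,5,6,7,8}→15  {2,3,6,7,8,9}→60  {3,4,5,6,7,8}→6  {3,5,6,7,8,9}→30  {4,5,6,7,8,9}→6
  7 left: {0,2,3,6,7,8,9}→210  {0,3,5,6,7,8,9}→105  {0,4,5,6,7,8,9}→21  {1,3,4,5,6,7,8}→7  {1,4,5,6,7,8,9}→7  {2,3,4,5,6,7,8}→21  {2,3,5,6,7,8,9}→105  {3,4,5,6,7,8,9}→42
  8 left: {0,1,4,5,6,7,8,9}→28  {0,2,3,5,6,7,8,9}→420  {0,3,4,5,6,7,8,9}→168  {1,2,3,4,5,6,7,8}→28  {1,3,4,5,6,7,8,9}→56  {2,3,4,5,6,7,8,9}→168
  placing 0:j first → 252 extensions
  placing 1:k first → 756 extensions
  placing 2:h first → 252 extensions
total linear extensions = 1260

1260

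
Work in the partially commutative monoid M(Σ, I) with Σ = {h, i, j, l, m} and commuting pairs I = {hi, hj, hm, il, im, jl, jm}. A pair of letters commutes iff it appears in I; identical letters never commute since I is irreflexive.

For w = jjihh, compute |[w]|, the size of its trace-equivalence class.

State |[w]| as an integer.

10

piece 0:j — minimal
piece 1:j rests on {0:j}
piece 2:i rests on {1:j}
piece 3:h — minimal
piece 4:h rests on {3:h}
minimal pieces: {0:j, 3:h}
ways to finish when only these pieces remain (= sum over removing one remaining piece with nothing left below it):
  1 left: {2}→1  {4}→1
  2 left: {1,2}→1  {2,4}→2  {3,4}→1
  3 left: {0,1,2}→1  {1,2,4}→3  {2,3,4}→3
  placing 0:j first → 6 extensions
  placing 3:h first → 4 extensions
total linear extensions = 10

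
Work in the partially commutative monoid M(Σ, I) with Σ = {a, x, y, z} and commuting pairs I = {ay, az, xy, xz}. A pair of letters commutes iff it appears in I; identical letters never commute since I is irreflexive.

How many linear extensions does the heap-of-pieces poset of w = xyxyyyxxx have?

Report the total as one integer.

126

#0=x has no predecessor
#1=y has no predecessor
#2=x depends on [0:x]
#3=y depends on [1:y]
#4=y depends on [3:y]
#5=y depends on [4:y]
#6=x depends on [2:x]
#7=x depends on [6:x]
#8=x depends on [7:x]
sources: [0:x, 1:y]
N(rest) = Σ N(rest − s) over sources s of rest; N(one piece) = 1:
  size 1 → [5]=1  [8]=1
  size 2 → [4,5]=1  [5,8]=2  [7,8]=1
  size 3 → [3,4,5]=1  [4,5,8]=3  [5,7,8]=3  [6,7,8]=1
  size 4 → [1,3,4,5]=1  [2,6,7,8]=1  [3,4,5,8]=4  [4,5,7,8]=6  [5,6,7,8]=4
  size 5 → [0,2,6,7,8]=1  [1,3,4,5,8]=5  [2,5,6,7,8]=5  [3,4,5,7,8]=10  [4,5,6,7,8]=10
  size 6 → [0,2,5,6,7,8]=6  [1,3,4,5,7,8]=15  [2,4,5,6,7,8]=15  [3,4,5,6,7,8]=20
  size 7 → [0,2,4,5,6,7,8]=21  [1,3,4,5,6,7,8]=35  [2,3,4,5,6,7,8]=35
  first=0(x) contributes 70
  first=1(y) contributes 56
|[w]| = 126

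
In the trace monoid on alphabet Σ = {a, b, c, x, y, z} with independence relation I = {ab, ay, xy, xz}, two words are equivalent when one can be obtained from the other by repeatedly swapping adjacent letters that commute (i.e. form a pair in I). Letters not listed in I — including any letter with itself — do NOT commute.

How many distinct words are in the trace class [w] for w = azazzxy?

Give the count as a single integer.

drop 0:a onto floor
drop 1:z onto {0:a}
drop 2:a onto {1:z}
drop 3:z onto {2:a}
drop 4:z onto {3:z}
drop 5:x onto {2:a}
drop 6:y onto {4:z}
ground layer = {0:a}
drop-orders for the pieces not yet dropped (sum over which currently-grounded one goes next):
  1 to go: {5} 1  {6} 1
  2 to go: {4,6} 1  {5,6} 2
  3 to go: {3,4,6} 1  {4,5,6} 3
  4 to go: {3,4,5,6} 4
  5 to go: {2,3,4,5,6} 4
  if 0:a drops first: 4 orders

4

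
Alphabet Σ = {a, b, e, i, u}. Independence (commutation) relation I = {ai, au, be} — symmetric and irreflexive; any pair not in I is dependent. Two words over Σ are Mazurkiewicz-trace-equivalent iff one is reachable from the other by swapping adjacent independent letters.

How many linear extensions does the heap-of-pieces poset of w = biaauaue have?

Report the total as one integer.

20

piece 0:b — minimal
piece 1:i rests on {0:b}
piece 2:a rests on {0:b}
piece 3:a rests on {2:a}
piece 4:u rests on {1:i}
piece 5:a rests on {3:a}
piece 6:u rests on {4:u}
piece 7:e rests on {5:a, 6:u}
minimal pieces: {0:b}
ways to finish when only these pieces remain (= sum over removing one remaining piece with nothing left below it):
  1 left: {7}→1
  2 left: {5,7}→1  {6,7}→1
  3 left: {3,5,7}→1  {4,6,7}→1  {5,6,7}→2
  4 left: {1,4,6,7}→1  {2,3,5,7}→1  {3,5,6,7}→3  {4,5,6,7}→3
  5 left: {1,4,5,6,7}→4  {2,3,5,6,7}→4  {3,4,5,6,7}→6
  6 left: {1,3,4,5,6,7}→10  {2,3,4,5,6,7}→10
  placing 0:b first → 20 extensions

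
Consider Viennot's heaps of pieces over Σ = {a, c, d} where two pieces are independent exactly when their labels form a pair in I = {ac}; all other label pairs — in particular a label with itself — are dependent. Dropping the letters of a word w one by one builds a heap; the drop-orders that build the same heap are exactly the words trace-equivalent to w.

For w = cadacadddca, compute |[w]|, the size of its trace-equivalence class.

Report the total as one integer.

12

0(c) covers ∅
1(a) covers ∅
2(d) covers 0:c, 1:a
3(a) covers 2:d
4(c) covers 2:d
5(a) covers 3:a
6(d) covers 4:c, 5:a
7(d) covers 6:d
8(d) covers 7:d
9(c) covers 8:d
10(a) covers 8:d
floor of heap: 0:c, 1:a
completions by unplaced set U, small U first (add the entries for U minus each lowest piece of U):
  |U|=1: {9}:1  {10}:1
  |U|=2: {9,10}:2
  |U|=3: {8,9,10}:2
  |U|=4: {7,8,9,10}:2
  |U|=5: {6,7,8,9,10}:2
  |U|=6: {4,6,7,8,9,10}:2  {5,6,7,8,9,10}:2
  |U|=7: {3,5,6,7,8,9,10}:2  {4,5,6,7,8,9,10}:4
  |U|=8: {3,4,5,6,7,8,9,10}:6
  |U|=9: {2,3,4,5,6,7,8,9,10}:6
  start at 0(c): 6
  start at 1(a): 6
sum over floor = 12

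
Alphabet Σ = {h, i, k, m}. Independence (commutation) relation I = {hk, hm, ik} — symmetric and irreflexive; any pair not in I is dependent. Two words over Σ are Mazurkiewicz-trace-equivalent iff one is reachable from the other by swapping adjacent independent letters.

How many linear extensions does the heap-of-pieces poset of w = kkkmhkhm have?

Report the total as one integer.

0(k) covers ∅
1(k) covers 0:k
2(k) covers 1:k
3(m) covers 2:k
4(h) covers ∅
5(k) covers 3:m
6(h) covers 4:h
7(m) covers 5:k
floor of heap: 0:k, 4:h
completions by unplaced set U, small U first (add the entries for U minus each lowest piece of U):
  |U|=1: {6}:1  {7}:1
  |U|=2: {4,6}:1  {5,7}:1  {6,7}:2
  |U|=3: {3,5,7}:1  {4,6,7}:3  {5,6,7}:3
  |U|=4: {2,3,5,7}:1  {3,5,6,7}:4  {4,5,6,7}:6
  |U|=5: {1,2,3,5,7}:1  {2,3,5,6,7}:5  {3,4,5,6,7}:10
  |U|=6: {0,1,2,3,5,7}:1  {1,2,3,5,6,7}:6  {2,3,4,5,6,7}:15
  start at 0(k): 21
  start at 4(h): 7
sum over floor = 28

28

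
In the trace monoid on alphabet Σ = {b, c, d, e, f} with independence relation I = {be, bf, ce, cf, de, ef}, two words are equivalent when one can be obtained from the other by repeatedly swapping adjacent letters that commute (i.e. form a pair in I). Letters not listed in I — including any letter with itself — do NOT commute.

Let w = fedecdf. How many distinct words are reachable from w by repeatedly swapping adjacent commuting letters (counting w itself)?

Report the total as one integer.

21

piece 0:f — minimal
piece 1:e — minimal
piece 2:d rests on {0:f}
piece 3:e rests on {1:e}
piece 4:c rests on {2:d}
piece 5:d rests on {4:c}
piece 6:f rests on {5:d}
minimal pieces: {0:f, 1:e}
ways to finish when only these pieces remain (= sum over removing one remaining piece with nothing left below it):
  1 left: {3}→1  {6}→1
  2 left: {1,3}→1  {3,6}→2  {5,6}→1
  3 left: {1,3,6}→3  {3,5,6}→3  {4,5,6}→1
  4 left: {1,3,5,6}→6  {2,4,5,6}→1  {3,4,5,6}→4
  5 left: {0,2,4,5,6}→1  {1,3,4,5,6}→10  {2,3,4,5,6}→5
  placing 0:f first → 15 extensions
  placing 1:e first → 6 extensions
total linear extensions = 21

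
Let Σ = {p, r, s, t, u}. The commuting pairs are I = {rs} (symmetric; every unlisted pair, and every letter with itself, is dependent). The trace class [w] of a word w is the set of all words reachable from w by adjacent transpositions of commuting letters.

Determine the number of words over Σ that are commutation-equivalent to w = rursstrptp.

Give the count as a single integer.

piece 0:r — minimal
piece 1:u rests on {0:r}
piece 2:r rests on {1:u}
piece 3:s rests on {1:u}
piece 4:s rests on {3:s}
piece 5:t rests on {2:r, 4:s}
piece 6:r rests on {5:t}
piece 7:p rests on {6:r}
piece 8:t rests on {7:p}
piece 9:p rests on {8:t}
minimal pieces: {0:r}
ways to finish when only these pieces remain (= sum over removing one remaining piece with nothing left below it):
  1 left: {9}→1
  2 left: {8,9}→1
  3 left: {7,8,9}→1
  4 left: {6,7,8,9}→1
  5 left: {5,6,7,8,9}→1
  6 left: {2,5,6,7,8,9}→1  {4,5,6,7,8,9}→1
  7 left: {2,4,5,6,7,8,9}→2  {3,4,5,6,7,8,9}→1
  8 left: {2,3,4,5,6,7,8,9}→3
  placing 0:r first → 3 extensions

3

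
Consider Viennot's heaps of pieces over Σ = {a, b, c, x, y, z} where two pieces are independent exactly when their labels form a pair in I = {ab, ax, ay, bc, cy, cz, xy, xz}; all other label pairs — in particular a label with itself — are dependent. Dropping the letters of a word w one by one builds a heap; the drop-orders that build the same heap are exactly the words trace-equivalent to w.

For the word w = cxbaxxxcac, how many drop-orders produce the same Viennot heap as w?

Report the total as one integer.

6

0(c) covers ∅
1(x) covers 0:c
2(b) covers 1:x
3(a) covers 0:c
4(x) covers 2:b
5(x) covers 4:x
6(x) covers 5:x
7(c) covers 3:a, 6:x
8(a) covers 7:c
9(c) covers 8:a
floor of heap: 0:c
completions by unplaced set U, small U first (add the entries for U minus each lowest piece of U):
  |U|=1: {9}:1
  |U|=2: {8,9}:1
  |U|=3: {7,8,9}:1
  |U|=4: {3,7,8,9}:1  {6,7,8,9}:1
  |U|=5: {3,6,7,8,9}:2  {5,6,7,8,9}:1
  |U|=6: {3,5,6,7,8,9}:3  {4,5,6,7,8,9}:1
  |U|=7: {2,4,5,6,7,8,9}:1  {3,4,5,6,7,8,9}:4
  |U|=8: {1,2,4,5,6,7,8,9}:1  {2,3,4,5,6,7,8,9}:5
  start at 0(c): 6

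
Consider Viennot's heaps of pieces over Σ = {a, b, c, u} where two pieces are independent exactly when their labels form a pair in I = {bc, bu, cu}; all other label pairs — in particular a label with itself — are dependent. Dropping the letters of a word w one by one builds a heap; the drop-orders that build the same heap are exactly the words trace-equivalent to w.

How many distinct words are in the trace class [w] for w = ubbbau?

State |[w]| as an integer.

0(u) covers ∅
1(b) covers ∅
2(b) covers 1:b
3(b) covers 2:b
4(a) covers 0:u, 3:b
5(u) covers 4:a
floor of heap: 0:u, 1:b
completions by unplaced set U, small U first (add the entries for U minus each lowest piece of U):
  |U|=1: {5}:1
  |U|=2: {4,5}:1
  |U|=3: {0,4,5}:1  {3,4,5}:1
  |U|=4: {0,3,4,5}:2  {2,3,4,5}:1
  start at 0(u): 1
  start at 1(b): 3
sum over floor = 4

4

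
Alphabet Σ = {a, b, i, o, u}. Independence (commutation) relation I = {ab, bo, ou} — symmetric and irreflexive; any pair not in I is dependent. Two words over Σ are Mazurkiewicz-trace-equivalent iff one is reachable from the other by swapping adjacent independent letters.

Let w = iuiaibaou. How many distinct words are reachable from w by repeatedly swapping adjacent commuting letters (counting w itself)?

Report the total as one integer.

0(i) covers ∅
1(u) covers 0:i
2(i) covers 1:u
3(a) covers 2:i
4(i) covers 3:a
5(b) covers 4:i
6(a) covers 4:i
7(o) covers 6:a
8(u) covers 5:b, 6:a
floor of heap: 0:i
completions by unplaced set U, small U first (add the entries for U minus each lowest piece of U):
  |U|=1: {7}:1  {8}:1
  |U|=2: {5,8}:1  {7,8}:2
  |U|=3: {5,7,8}:3  {6,7,8}:2
  |U|=4: {5,6,7,8}:5
  |U|=5: {4,5,6,7,8}:5
  |U|=6: {3,4,5,6,7,8}:5
  |U|=7: {2,3,4,5,6,7,8}:5
  start at 0(i): 5

5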